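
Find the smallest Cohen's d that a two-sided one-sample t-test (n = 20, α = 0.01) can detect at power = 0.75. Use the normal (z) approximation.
d ≈ 0.73

Minimum detectable effect (one-sample t-test, normal approximation):
d = (z_{α/2} + z_β) / √n
d = (2.576 + 0.674) / √20
d = 3.250 / 4.472
d ≈ 0.73

By Cohen's convention (0.2 small / 0.5 medium / 0.8 large): medium effect.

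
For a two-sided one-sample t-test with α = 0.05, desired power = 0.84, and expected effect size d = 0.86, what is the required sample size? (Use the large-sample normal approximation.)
n = 12

Sample size formula (one-sample t-test, normal approximation):
n = ((z_{α/2} + z_β) / d)²

z_{α/2} = 1.960 (for α = 0.05, two-sided)
z_β = 0.994 (for power = 0.84)
d = 0.86

n = ((1.960 + 0.994) / 0.86)²
n = (3.435)²
n ≈ 11.80
Round up to the next whole number: n = 12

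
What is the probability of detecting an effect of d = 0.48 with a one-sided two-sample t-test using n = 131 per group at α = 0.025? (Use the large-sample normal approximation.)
Power ≈ 0.97

Power calculation (two-sample t-test, normal approximation):
z_β = d · √(n/2) - z_α
z_β = 0.48 · √(131/2) - 1.960
z_β = 0.48 · 8.093 - 1.960
z_β = 1.925

Power = Φ(z_β) = Φ(1.925) ≈ 0.973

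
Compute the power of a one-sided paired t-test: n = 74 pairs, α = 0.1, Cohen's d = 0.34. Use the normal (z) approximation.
Power ≈ 0.95

Power calculation (paired t-test, normal approximation):
z_β = d · √n - z_α
z_β = 0.34 · √74 - 1.282
z_β = 0.34 · 8.602 - 1.282
z_β = 1.643

Power = Φ(z_β) = Φ(1.643) ≈ 0.950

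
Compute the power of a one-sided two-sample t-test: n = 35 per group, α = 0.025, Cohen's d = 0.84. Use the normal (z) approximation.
Power ≈ 0.94

Power calculation (two-sample t-test, normal approximation):
z_β = d · √(n/2) - z_α
z_β = 0.84 · √(35/2) - 1.960
z_β = 0.84 · 4.183 - 1.960
z_β = 1.554

Power = Φ(z_β) = Φ(1.554) ≈ 0.940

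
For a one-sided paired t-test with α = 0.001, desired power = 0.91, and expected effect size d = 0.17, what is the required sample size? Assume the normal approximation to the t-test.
n = 680 pairs

Sample size formula (paired t-test, normal approximation):
n = ((z_α + z_β) / d)²

z_α = 3.090 (for α = 0.001, one-sided)
z_β = 1.341 (for power = 0.91)
d = 0.17

n = ((3.090 + 1.341) / 0.17)²
n = (26.065)²
n ≈ 679.38
Round up to the next whole number: n = 680 pairs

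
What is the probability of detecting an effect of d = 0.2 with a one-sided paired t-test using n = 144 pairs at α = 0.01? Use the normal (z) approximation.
Power ≈ 0.53

Power calculation (paired t-test, normal approximation):
z_β = d · √n - z_α
z_β = 0.2 · √144 - 2.326
z_β = 0.2 · 12.000 - 2.326
z_β = 0.074

Power = Φ(z_β) = Φ(0.074) ≈ 0.529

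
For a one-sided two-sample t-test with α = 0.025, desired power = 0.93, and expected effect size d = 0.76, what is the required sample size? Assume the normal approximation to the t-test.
n = 41 per group

Sample size formula (two-sample t-test, normal approximation):
n = 2 · ((z_α + z_β) / d)²

z_α = 1.960 (for α = 0.025, one-sided)
z_β = 1.476 (for power = 0.93)
d = 0.76

n = 2 · ((1.960 + 1.476) / 0.76)²
n = 2 · (4.521)²
n ≈ 40.88
Round up to the next whole number: n = 41 per group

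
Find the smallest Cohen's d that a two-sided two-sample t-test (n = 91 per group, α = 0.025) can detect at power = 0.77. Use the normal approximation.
d ≈ 0.44

Minimum detectable effect (two-sample t-test, normal approximation):
d = (z_{α/2} + z_β) / √(n/2)
d = (2.241 + 0.739) / √(91/2)
d = 2.980 / 6.745
d ≈ 0.44

By Cohen's convention (0.2 small / 0.5 medium / 0.8 large): small effect.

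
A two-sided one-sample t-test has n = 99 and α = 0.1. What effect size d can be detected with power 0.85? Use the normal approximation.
d ≈ 0.27

Minimum detectable effect (one-sample t-test, normal approximation):
d = (z_{α/2} + z_β) / √n
d = (1.645 + 1.036) / √99
d = 2.681 / 9.950
d ≈ 0.27

By Cohen's convention (0.2 small / 0.5 medium / 0.8 large): small effect.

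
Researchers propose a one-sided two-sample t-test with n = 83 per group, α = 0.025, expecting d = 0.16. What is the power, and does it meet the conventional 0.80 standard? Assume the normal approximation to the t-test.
Power ≈ 0.18; the study is underpowered (power < 0.80)

Power calculation (two-sample t-test, normal approximation):
z_β = d · √(n/2) - z_α
z_β = 0.16 · √(83/2) - 1.960
z_β = 0.16 · 6.442 - 1.960
z_β = -0.929

Power = Φ(z_β) = Φ(-0.929) ≈ 0.176

Effect size d = 0.16 is very small by Cohen's convention (0.2/0.5/0.8).

Threshold: power ≥ 0.80 is conventionally adequate.
Power ≈ 0.18 → the study is underpowered (power < 0.80).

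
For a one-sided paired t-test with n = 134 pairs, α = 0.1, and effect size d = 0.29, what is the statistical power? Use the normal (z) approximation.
Power ≈ 0.98

Power calculation (paired t-test, normal approximation):
z_β = d · √n - z_α
z_β = 0.29 · √134 - 1.282
z_β = 0.29 · 11.576 - 1.282
z_β = 2.075

Power = Φ(z_β) = Φ(2.075) ≈ 0.981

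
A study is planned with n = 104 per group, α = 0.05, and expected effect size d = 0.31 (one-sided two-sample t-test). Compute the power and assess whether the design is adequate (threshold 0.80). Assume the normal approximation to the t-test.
Power ≈ 0.72; the study is underpowered (power < 0.80)

Power calculation (two-sample t-test, normal approximation):
z_β = d · √(n/2) - z_α
z_β = 0.31 · √(104/2) - 1.645
z_β = 0.31 · 7.211 - 1.645
z_β = 0.591

Power = Φ(z_β) = Φ(0.591) ≈ 0.723

Effect size d = 0.31 is small by Cohen's convention (0.2/0.5/0.8).

Threshold: power ≥ 0.80 is conventionally adequate.
Power ≈ 0.72 → the study is underpowered (power < 0.80).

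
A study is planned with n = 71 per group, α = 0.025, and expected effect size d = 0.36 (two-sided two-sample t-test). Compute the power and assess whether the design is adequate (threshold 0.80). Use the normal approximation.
Power ≈ 0.46; the study is underpowered (power < 0.80)

Power calculation (two-sample t-test, normal approximation):
z_β = d · √(n/2) - z_{α/2}
z_β = 0.36 · √(71/2) - 2.241
z_β = 0.36 · 5.958 - 2.241
z_β = -0.096

Power = Φ(z_β) = Φ(-0.096) ≈ 0.462

Effect size d = 0.36 is small by Cohen's convention (0.2/0.5/0.8).

Threshold: power ≥ 0.80 is conventionally adequate.
Power ≈ 0.46 → the study is underpowered (power < 0.80).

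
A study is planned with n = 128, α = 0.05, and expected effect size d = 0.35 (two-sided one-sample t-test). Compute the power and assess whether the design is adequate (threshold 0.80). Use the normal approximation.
Power ≈ 0.98; the study is adequately powered (power ≥ 0.80)

Power calculation (one-sample t-test, normal approximation):
z_β = d · √n - z_{α/2}
z_β = 0.35 · √128 - 1.960
z_β = 0.35 · 11.314 - 1.960
z_β = 2.000

Power = Φ(z_β) = Φ(2.000) ≈ 0.977

Effect size d = 0.35 is small by Cohen's convention (0.2/0.5/0.8).

Threshold: power ≥ 0.80 is conventionally adequate.
Power ≈ 0.98 → the study is adequately powered (power ≥ 0.80).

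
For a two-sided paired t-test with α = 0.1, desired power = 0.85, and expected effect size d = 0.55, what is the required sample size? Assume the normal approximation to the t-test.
n = 24 pairs

Sample size formula (paired t-test, normal approximation):
n = ((z_{α/2} + z_β) / d)²

z_{α/2} = 1.645 (for α = 0.1, two-sided)
z_β = 1.036 (for power = 0.85)
d = 0.55

n = ((1.645 + 1.036) / 0.55)²
n = (4.875)²
n ≈ 23.77
Round up to the next whole number: n = 24 pairs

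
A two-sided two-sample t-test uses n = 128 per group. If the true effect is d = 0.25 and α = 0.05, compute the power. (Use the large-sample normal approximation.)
Power ≈ 0.52

Power calculation (two-sample t-test, normal approximation):
z_β = d · √(n/2) - z_{α/2}
z_β = 0.25 · √(128/2) - 1.960
z_β = 0.25 · 8.000 - 1.960
z_β = 0.040

Power = Φ(z_β) = Φ(0.040) ≈ 0.516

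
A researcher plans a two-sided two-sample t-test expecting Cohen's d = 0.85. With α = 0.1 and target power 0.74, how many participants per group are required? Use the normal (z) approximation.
n = 15 per group

Sample size formula (two-sample t-test, normal approximation):
n = 2 · ((z_{α/2} + z_β) / d)²

z_{α/2} = 1.645 (for α = 0.1, two-sided)
z_β = 0.643 (for power = 0.74)
d = 0.85

n = 2 · ((1.645 + 0.643) / 0.85)²
n = 2 · (2.692)²
n ≈ 14.49
Round up to the next whole number: n = 15 per group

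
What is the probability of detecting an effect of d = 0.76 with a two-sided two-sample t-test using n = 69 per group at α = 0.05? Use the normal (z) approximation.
Power ≈ 0.99

Power calculation (two-sample t-test, normal approximation):
z_β = d · √(n/2) - z_{α/2}
z_β = 0.76 · √(69/2) - 1.960
z_β = 0.76 · 5.874 - 1.960
z_β = 2.504

Power = Φ(z_β) = Φ(2.504) ≈ 0.994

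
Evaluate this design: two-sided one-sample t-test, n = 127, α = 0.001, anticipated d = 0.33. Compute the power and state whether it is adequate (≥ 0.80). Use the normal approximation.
Power ≈ 0.67; the study is underpowered (power < 0.80)

Power calculation (one-sample t-test, normal approximation):
z_β = d · √n - z_{α/2}
z_β = 0.33 · √127 - 3.291
z_β = 0.33 · 11.269 - 3.291
z_β = 0.428

Power = Φ(z_β) = Φ(0.428) ≈ 0.666

Effect size d = 0.33 is small by Cohen's convention (0.2/0.5/0.8).

Threshold: power ≥ 0.80 is conventionally adequate.
Power ≈ 0.67 → the study is underpowered (power < 0.80).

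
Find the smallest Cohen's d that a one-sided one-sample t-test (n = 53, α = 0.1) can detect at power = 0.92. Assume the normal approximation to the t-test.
d ≈ 0.37

Minimum detectable effect (one-sample t-test, normal approximation):
d = (z_α + z_β) / √n
d = (1.282 + 1.405) / √53
d = 2.687 / 7.280
d ≈ 0.37

By Cohen's convention (0.2 small / 0.5 medium / 0.8 large): small effect.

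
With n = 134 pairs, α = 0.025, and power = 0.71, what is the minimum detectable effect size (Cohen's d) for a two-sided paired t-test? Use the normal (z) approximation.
d ≈ 0.24

Minimum detectable effect (paired t-test, normal approximation):
d = (z_{α/2} + z_β) / √n
d = (2.241 + 0.553) / √134
d = 2.795 / 11.576
d ≈ 0.24

By Cohen's convention (0.2 small / 0.5 medium / 0.8 large): small effect.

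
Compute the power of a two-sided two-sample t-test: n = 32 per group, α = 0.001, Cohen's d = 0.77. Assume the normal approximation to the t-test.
Power ≈ 0.42

Power calculation (two-sample t-test, normal approximation):
z_β = d · √(n/2) - z_{α/2}
z_β = 0.77 · √(32/2) - 3.291
z_β = 0.77 · 4.000 - 3.291
z_β = -0.211

Power = Φ(z_β) = Φ(-0.211) ≈ 0.417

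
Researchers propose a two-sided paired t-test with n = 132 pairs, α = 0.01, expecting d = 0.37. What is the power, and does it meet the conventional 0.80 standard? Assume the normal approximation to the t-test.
Power ≈ 0.95; the study is adequately powered (power ≥ 0.80)

Power calculation (paired t-test, normal approximation):
z_β = d · √n - z_{α/2}
z_β = 0.37 · √132 - 2.576
z_β = 0.37 · 11.489 - 2.576
z_β = 1.675

Power = Φ(z_β) = Φ(1.675) ≈ 0.953

Effect size d = 0.37 is small by Cohen's convention (0.2/0.5/0.8).

Threshold: power ≥ 0.80 is conventionally adequate.
Power ≈ 0.95 → the study is adequately powered (power ≥ 0.80).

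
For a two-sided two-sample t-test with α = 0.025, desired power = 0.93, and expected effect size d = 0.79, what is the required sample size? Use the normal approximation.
n = 45 per group

Sample size formula (two-sample t-test, normal approximation):
n = 2 · ((z_{α/2} + z_β) / d)²

z_{α/2} = 2.241 (for α = 0.025, two-sided)
z_β = 1.476 (for power = 0.93)
d = 0.79

n = 2 · ((2.241 + 1.476) / 0.79)²
n = 2 · (4.705)²
n ≈ 44.27
Round up to the next whole number: n = 45 per group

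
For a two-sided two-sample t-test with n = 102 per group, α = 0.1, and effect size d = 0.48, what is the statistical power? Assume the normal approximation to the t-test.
Power ≈ 0.96

Power calculation (two-sample t-test, normal approximation):
z_β = d · √(n/2) - z_{α/2}
z_β = 0.48 · √(102/2) - 1.645
z_β = 0.48 · 7.141 - 1.645
z_β = 1.783

Power = Φ(z_β) = Φ(1.783) ≈ 0.963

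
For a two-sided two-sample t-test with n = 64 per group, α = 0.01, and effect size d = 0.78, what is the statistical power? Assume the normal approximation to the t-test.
Power ≈ 0.97

Power calculation (two-sample t-test, normal approximation):
z_β = d · √(n/2) - z_{α/2}
z_β = 0.78 · √(64/2) - 2.576
z_β = 0.78 · 5.657 - 2.576
z_β = 1.837

Power = Φ(z_β) = Φ(1.837) ≈ 0.967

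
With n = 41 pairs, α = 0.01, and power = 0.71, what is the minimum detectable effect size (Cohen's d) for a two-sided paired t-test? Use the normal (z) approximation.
d ≈ 0.49

Minimum detectable effect (paired t-test, normal approximation):
d = (z_{α/2} + z_β) / √n
d = (2.576 + 0.553) / √41
d = 3.129 / 6.403
d ≈ 0.49

By Cohen's convention (0.2 small / 0.5 medium / 0.8 large): small effect.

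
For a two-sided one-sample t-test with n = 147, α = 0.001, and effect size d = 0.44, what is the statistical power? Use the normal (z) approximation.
Power ≈ 0.98

Power calculation (one-sample t-test, normal approximation):
z_β = d · √n - z_{α/2}
z_β = 0.44 · √147 - 3.291
z_β = 0.44 · 12.124 - 3.291
z_β = 2.044

Power = Φ(z_β) = Φ(2.044) ≈ 0.980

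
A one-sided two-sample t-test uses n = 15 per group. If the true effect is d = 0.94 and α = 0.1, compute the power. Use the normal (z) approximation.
Power ≈ 0.90

Power calculation (two-sample t-test, normal approximation):
z_β = d · √(n/2) - z_α
z_β = 0.94 · √(15/2) - 1.282
z_β = 0.94 · 2.739 - 1.282
z_β = 1.293

Power = Φ(z_β) = Φ(1.293) ≈ 0.902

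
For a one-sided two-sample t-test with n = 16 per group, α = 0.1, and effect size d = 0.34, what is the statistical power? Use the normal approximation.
Power ≈ 0.37

Power calculation (two-sample t-test, normal approximation):
z_β = d · √(n/2) - z_α
z_β = 0.34 · √(16/2) - 1.282
z_β = 0.34 · 2.828 - 1.282
z_β = -0.320

Power = Φ(z_β) = Φ(-0.320) ≈ 0.375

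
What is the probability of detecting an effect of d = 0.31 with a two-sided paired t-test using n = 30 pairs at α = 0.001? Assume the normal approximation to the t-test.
Power ≈ 0.06

Power calculation (paired t-test, normal approximation):
z_β = d · √n - z_{α/2}
z_β = 0.31 · √30 - 3.291
z_β = 0.31 · 5.477 - 3.291
z_β = -1.593

Power = Φ(z_β) = Φ(-1.593) ≈ 0.056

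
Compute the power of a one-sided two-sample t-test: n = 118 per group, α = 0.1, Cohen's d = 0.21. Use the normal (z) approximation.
Power ≈ 0.63

Power calculation (two-sample t-test, normal approximation):
z_β = d · √(n/2) - z_α
z_β = 0.21 · √(118/2) - 1.282
z_β = 0.21 · 7.681 - 1.282
z_β = 0.331

Power = Φ(z_β) = Φ(0.331) ≈ 0.630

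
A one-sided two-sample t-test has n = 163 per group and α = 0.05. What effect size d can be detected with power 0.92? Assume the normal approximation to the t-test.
d ≈ 0.34

Minimum detectable effect (two-sample t-test, normal approximation):
d = (z_α + z_β) / √(n/2)
d = (1.645 + 1.405) / √(163/2)
d = 3.050 / 9.028
d ≈ 0.34

By Cohen's convention (0.2 small / 0.5 medium / 0.8 large): small effect.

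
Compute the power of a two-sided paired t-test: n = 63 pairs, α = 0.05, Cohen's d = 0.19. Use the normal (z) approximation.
Power ≈ 0.33

Power calculation (paired t-test, normal approximation):
z_β = d · √n - z_{α/2}
z_β = 0.19 · √63 - 1.960
z_β = 0.19 · 7.937 - 1.960
z_β = -0.452

Power = Φ(z_β) = Φ(-0.452) ≈ 0.326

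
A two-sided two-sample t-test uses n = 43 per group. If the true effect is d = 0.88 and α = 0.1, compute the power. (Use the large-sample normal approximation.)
Power ≈ 0.99

Power calculation (two-sample t-test, normal approximation):
z_β = d · √(n/2) - z_{α/2}
z_β = 0.88 · √(43/2) - 1.645
z_β = 0.88 · 4.637 - 1.645
z_β = 2.436

Power = Φ(z_β) = Φ(2.436) ≈ 0.993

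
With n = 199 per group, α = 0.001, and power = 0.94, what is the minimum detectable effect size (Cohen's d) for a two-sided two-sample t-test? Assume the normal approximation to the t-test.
d ≈ 0.49

Minimum detectable effect (two-sample t-test, normal approximation):
d = (z_{α/2} + z_β) / √(n/2)
d = (3.291 + 1.555) / √(199/2)
d = 4.845 / 9.975
d ≈ 0.49

By Cohen's convention (0.2 small / 0.5 medium / 0.8 large): small effect.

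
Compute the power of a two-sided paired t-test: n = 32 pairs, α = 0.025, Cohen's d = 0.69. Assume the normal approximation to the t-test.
Power ≈ 0.95

Power calculation (paired t-test, normal approximation):
z_β = d · √n - z_{α/2}
z_β = 0.69 · √32 - 2.241
z_β = 0.69 · 5.657 - 2.241
z_β = 1.662

Power = Φ(z_β) = Φ(1.662) ≈ 0.952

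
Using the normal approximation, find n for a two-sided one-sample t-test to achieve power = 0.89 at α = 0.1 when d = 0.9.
n = 11

Sample size formula (one-sample t-test, normal approximation):
n = ((z_{α/2} + z_β) / d)²

z_{α/2} = 1.645 (for α = 0.1, two-sided)
z_β = 1.227 (for power = 0.89)
d = 0.9

n = ((1.645 + 1.227) / 0.9)²
n = (3.191)²
n ≈ 10.18
Round up to the next whole number: n = 11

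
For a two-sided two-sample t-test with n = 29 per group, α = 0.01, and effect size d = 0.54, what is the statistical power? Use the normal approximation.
Power ≈ 0.30

Power calculation (two-sample t-test, normal approximation):
z_β = d · √(n/2) - z_{α/2}
z_β = 0.54 · √(29/2) - 2.576
z_β = 0.54 · 3.808 - 2.576
z_β = -0.520

Power = Φ(z_β) = Φ(-0.520) ≈ 0.302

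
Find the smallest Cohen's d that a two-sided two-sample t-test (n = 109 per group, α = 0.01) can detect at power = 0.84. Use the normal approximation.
d ≈ 0.48

Minimum detectable effect (two-sample t-test, normal approximation):
d = (z_{α/2} + z_β) / √(n/2)
d = (2.576 + 0.994) / √(109/2)
d = 3.570 / 7.382
d ≈ 0.48

By Cohen's convention (0.2 small / 0.5 medium / 0.8 large): small effect.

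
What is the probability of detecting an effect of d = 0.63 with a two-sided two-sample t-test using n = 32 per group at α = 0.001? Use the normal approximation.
Power ≈ 0.22

Power calculation (two-sample t-test, normal approximation):
z_β = d · √(n/2) - z_{α/2}
z_β = 0.63 · √(32/2) - 3.291
z_β = 0.63 · 4.000 - 3.291
z_β = -0.771

Power = Φ(z_β) = Φ(-0.771) ≈ 0.220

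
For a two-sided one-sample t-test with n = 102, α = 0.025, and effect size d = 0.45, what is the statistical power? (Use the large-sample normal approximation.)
Power ≈ 0.99

Power calculation (one-sample t-test, normal approximation):
z_β = d · √n - z_{α/2}
z_β = 0.45 · √102 - 2.241
z_β = 0.45 · 10.100 - 2.241
z_β = 2.303

Power = Φ(z_β) = Φ(2.303) ≈ 0.989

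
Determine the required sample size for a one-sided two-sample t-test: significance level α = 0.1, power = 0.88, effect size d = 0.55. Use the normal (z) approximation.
n = 40 per group

Sample size formula (two-sample t-test, normal approximation):
n = 2 · ((z_α + z_β) / d)²

z_α = 1.282 (for α = 0.1, one-sided)
z_β = 1.175 (for power = 0.88)
d = 0.55

n = 2 · ((1.282 + 1.175) / 0.55)²
n = 2 · (4.467)²
n ≈ 39.91
Round up to the next whole number: n = 40 per group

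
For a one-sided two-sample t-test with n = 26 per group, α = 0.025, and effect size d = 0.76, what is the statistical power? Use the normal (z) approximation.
Power ≈ 0.78

Power calculation (two-sample t-test, normal approximation):
z_β = d · √(n/2) - z_α
z_β = 0.76 · √(26/2) - 1.960
z_β = 0.76 · 3.606 - 1.960
z_β = 0.780

Power = Φ(z_β) = Φ(0.780) ≈ 0.782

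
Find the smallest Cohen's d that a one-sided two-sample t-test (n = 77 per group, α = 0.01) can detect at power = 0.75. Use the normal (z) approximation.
d ≈ 0.48

Minimum detectable effect (two-sample t-test, normal approximation):
d = (z_α + z_β) / √(n/2)
d = (2.326 + 0.674) / √(77/2)
d = 3.001 / 6.205
d ≈ 0.48

By Cohen's convention (0.2 small / 0.5 medium / 0.8 large): small effect.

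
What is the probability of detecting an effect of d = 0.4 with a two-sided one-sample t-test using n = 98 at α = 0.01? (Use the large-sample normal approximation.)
Power ≈ 0.92

Power calculation (one-sample t-test, normal approximation):
z_β = d · √n - z_{α/2}
z_β = 0.4 · √98 - 2.576
z_β = 0.4 · 9.899 - 2.576
z_β = 1.384

Power = Φ(z_β) = Φ(1.384) ≈ 0.917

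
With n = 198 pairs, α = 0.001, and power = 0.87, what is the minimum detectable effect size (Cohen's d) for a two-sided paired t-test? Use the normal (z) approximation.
d ≈ 0.31

Minimum detectable effect (paired t-test, normal approximation):
d = (z_{α/2} + z_β) / √n
d = (3.291 + 1.126) / √198
d = 4.417 / 14.071
d ≈ 0.31

By Cohen's convention (0.2 small / 0.5 medium / 0.8 large): small effect.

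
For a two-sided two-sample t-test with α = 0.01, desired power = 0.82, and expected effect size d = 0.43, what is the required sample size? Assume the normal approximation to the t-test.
n = 132 per group

Sample size formula (two-sample t-test, normal approximation):
n = 2 · ((z_{α/2} + z_β) / d)²

z_{α/2} = 2.576 (for α = 0.01, two-sided)
z_β = 0.915 (for power = 0.82)
d = 0.43

n = 2 · ((2.576 + 0.915) / 0.43)²
n = 2 · (8.119)²
n ≈ 131.84
Round up to the next whole number: n = 132 per group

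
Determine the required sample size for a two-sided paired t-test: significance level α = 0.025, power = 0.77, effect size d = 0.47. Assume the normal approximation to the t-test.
n = 41 pairs

Sample size formula (paired t-test, normal approximation):
n = ((z_{α/2} + z_β) / d)²

z_{α/2} = 2.241 (for α = 0.025, two-sided)
z_β = 0.739 (for power = 0.77)
d = 0.47

n = ((2.241 + 0.739) / 0.47)²
n = (6.340)²
n ≈ 40.20
Round up to the next whole number: n = 41 pairs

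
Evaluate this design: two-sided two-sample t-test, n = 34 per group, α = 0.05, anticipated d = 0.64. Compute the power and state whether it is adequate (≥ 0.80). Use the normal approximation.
Power ≈ 0.75; the study is underpowered (power < 0.80)

Power calculation (two-sample t-test, normal approximation):
z_β = d · √(n/2) - z_{α/2}
z_β = 0.64 · √(34/2) - 1.960
z_β = 0.64 · 4.123 - 1.960
z_β = 0.679

Power = Φ(z_β) = Φ(0.679) ≈ 0.751

Effect size d = 0.64 is medium by Cohen's convention (0.2/0.5/0.8).

Threshold: power ≥ 0.80 is conventionally adequate.
Power ≈ 0.75 → the study is underpowered (power < 0.80).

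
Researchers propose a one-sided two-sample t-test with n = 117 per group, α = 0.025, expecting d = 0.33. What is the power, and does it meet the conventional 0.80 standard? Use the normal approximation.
Power ≈ 0.71; the study is underpowered (power < 0.80)

Power calculation (two-sample t-test, normal approximation):
z_β = d · √(n/2) - z_α
z_β = 0.33 · √(117/2) - 1.960
z_β = 0.33 · 7.649 - 1.960
z_β = 0.564

Power = Φ(z_β) = Φ(0.564) ≈ 0.714

Effect size d = 0.33 is small by Cohen's convention (0.2/0.5/0.8).

Threshold: power ≥ 0.80 is conventionally adequate.
Power ≈ 0.71 → the study is underpowered (power < 0.80).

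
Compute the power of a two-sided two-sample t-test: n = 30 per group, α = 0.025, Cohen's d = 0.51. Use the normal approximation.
Power ≈ 0.40

Power calculation (two-sample t-test, normal approximation):
z_β = d · √(n/2) - z_{α/2}
z_β = 0.51 · √(30/2) - 2.241
z_β = 0.51 · 3.873 - 2.241
z_β = -0.266

Power = Φ(z_β) = Φ(-0.266) ≈ 0.395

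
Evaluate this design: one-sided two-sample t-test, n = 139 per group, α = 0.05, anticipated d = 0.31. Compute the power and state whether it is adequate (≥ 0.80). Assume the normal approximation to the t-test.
Power ≈ 0.83; the study is adequately powered (power ≥ 0.80)

Power calculation (two-sample t-test, normal approximation):
z_β = d · √(n/2) - z_α
z_β = 0.31 · √(139/2) - 1.645
z_β = 0.31 · 8.337 - 1.645
z_β = 0.940

Power = Φ(z_β) = Φ(0.940) ≈ 0.826

Effect size d = 0.31 is small by Cohen's convention (0.2/0.5/0.8).

Threshold: power ≥ 0.80 is conventionally adequate.
Power ≈ 0.83 → the study is adequately powered (power ≥ 0.80).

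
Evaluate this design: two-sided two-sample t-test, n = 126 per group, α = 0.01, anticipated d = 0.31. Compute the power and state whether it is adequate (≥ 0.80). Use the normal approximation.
Power ≈ 0.45; the study is underpowered (power < 0.80)

Power calculation (two-sample t-test, normal approximation):
z_β = d · √(n/2) - z_{α/2}
z_β = 0.31 · √(126/2) - 2.576
z_β = 0.31 · 7.937 - 2.576
z_β = -0.115

Power = Φ(z_β) = Φ(-0.115) ≈ 0.454

Effect size d = 0.31 is small by Cohen's convention (0.2/0.5/0.8).

Threshold: power ≥ 0.80 is conventionally adequate.
Power ≈ 0.45 → the study is underpowered (power < 0.80).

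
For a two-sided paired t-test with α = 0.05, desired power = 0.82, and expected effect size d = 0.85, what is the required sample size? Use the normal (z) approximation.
n = 12 pairs

Sample size formula (paired t-test, normal approximation):
n = ((z_{α/2} + z_β) / d)²

z_{α/2} = 1.960 (for α = 0.05, two-sided)
z_β = 0.915 (for power = 0.82)
d = 0.85

n = ((1.960 + 0.915) / 0.85)²
n = (3.382)²
n ≈ 11.44
Round up to the next whole number: n = 12 pairs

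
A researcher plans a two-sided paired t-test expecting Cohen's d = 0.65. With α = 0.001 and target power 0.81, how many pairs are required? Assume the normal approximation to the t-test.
n = 42 pairs

Sample size formula (paired t-test, normal approximation):
n = ((z_{α/2} + z_β) / d)²

z_{α/2} = 3.291 (for α = 0.001, two-sided)
z_β = 0.878 (for power = 0.81)
d = 0.65

n = ((3.291 + 0.878) / 0.65)²
n = (6.414)²
n ≈ 41.14
Round up to the next whole number: n = 42 pairs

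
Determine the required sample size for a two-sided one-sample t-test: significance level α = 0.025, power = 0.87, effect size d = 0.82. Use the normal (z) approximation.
n = 17

Sample size formula (one-sample t-test, normal approximation):
n = ((z_{α/2} + z_β) / d)²

z_{α/2} = 2.241 (for α = 0.025, two-sided)
z_β = 1.126 (for power = 0.87)
d = 0.82

n = ((2.241 + 1.126) / 0.82)²
n = (4.106)²
n ≈ 16.86
Round up to the next whole number: n = 17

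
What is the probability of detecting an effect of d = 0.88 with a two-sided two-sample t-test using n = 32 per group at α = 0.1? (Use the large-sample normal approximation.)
Power ≈ 0.97

Power calculation (two-sample t-test, normal approximation):
z_β = d · √(n/2) - z_{α/2}
z_β = 0.88 · √(32/2) - 1.645
z_β = 0.88 · 4.000 - 1.645
z_β = 1.875

Power = Φ(z_β) = Φ(1.875) ≈ 0.970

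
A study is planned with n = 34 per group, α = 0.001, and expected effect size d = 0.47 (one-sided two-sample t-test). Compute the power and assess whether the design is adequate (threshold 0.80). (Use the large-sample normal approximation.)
Power ≈ 0.12; the study is underpowered (power < 0.80)

Power calculation (two-sample t-test, normal approximation):
z_β = d · √(n/2) - z_α
z_β = 0.47 · √(34/2) - 3.090
z_β = 0.47 · 4.123 - 3.090
z_β = -1.152

Power = Φ(z_β) = Φ(-1.152) ≈ 0.125

Effect size d = 0.47 is small by Cohen's convention (0.2/0.5/0.8).

Threshold: power ≥ 0.80 is conventionally adequate.
Power ≈ 0.12 → the study is underpowered (power < 0.80).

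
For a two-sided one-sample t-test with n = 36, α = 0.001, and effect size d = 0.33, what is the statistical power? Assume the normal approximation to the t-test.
Power ≈ 0.10

Power calculation (one-sample t-test, normal approximation):
z_β = d · √n - z_{α/2}
z_β = 0.33 · √36 - 3.291
z_β = 0.33 · 6.000 - 3.291
z_β = -1.311

Power = Φ(z_β) = Φ(-1.311) ≈ 0.095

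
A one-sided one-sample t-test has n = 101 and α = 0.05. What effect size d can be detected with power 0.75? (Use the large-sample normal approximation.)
d ≈ 0.23

Minimum detectable effect (one-sample t-test, normal approximation):
d = (z_α + z_β) / √n
d = (1.645 + 0.674) / √101
d = 2.319 / 10.050
d ≈ 0.23

By Cohen's convention (0.2 small / 0.5 medium / 0.8 large): small effect.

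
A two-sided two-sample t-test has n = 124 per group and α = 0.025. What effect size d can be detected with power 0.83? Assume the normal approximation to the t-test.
d ≈ 0.41

Minimum detectable effect (two-sample t-test, normal approximation):
d = (z_{α/2} + z_β) / √(n/2)
d = (2.241 + 0.954) / √(124/2)
d = 3.196 / 7.874
d ≈ 0.41

By Cohen's convention (0.2 small / 0.5 medium / 0.8 large): small effect.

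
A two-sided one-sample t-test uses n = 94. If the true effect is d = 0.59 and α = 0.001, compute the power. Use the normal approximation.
Power ≈ 0.99

Power calculation (one-sample t-test, normal approximation):
z_β = d · √n - z_{α/2}
z_β = 0.59 · √94 - 3.291
z_β = 0.59 · 9.695 - 3.291
z_β = 2.430

Power = Φ(z_β) = Φ(2.430) ≈ 0.992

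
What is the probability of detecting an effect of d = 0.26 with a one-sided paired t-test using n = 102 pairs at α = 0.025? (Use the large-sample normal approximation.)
Power ≈ 0.75

Power calculation (paired t-test, normal approximation):
z_β = d · √n - z_α
z_β = 0.26 · √102 - 1.960
z_β = 0.26 · 10.100 - 1.960
z_β = 0.666

Power = Φ(z_β) = Φ(0.666) ≈ 0.747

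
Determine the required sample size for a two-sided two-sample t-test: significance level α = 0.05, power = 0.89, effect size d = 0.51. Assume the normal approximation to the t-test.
n = 79 per group

Sample size formula (two-sample t-test, normal approximation):
n = 2 · ((z_{α/2} + z_β) / d)²

z_{α/2} = 1.960 (for α = 0.05, two-sided)
z_β = 1.227 (for power = 0.89)
d = 0.51

n = 2 · ((1.960 + 1.227) / 0.51)²
n = 2 · (6.249)²
n ≈ 78.10
Round up to the next whole number: n = 79 per group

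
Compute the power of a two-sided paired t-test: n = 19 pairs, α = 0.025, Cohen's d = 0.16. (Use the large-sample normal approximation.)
Power ≈ 0.06

Power calculation (paired t-test, normal approximation):
z_β = d · √n - z_{α/2}
z_β = 0.16 · √19 - 2.241
z_β = 0.16 · 4.359 - 2.241
z_β = -1.544

Power = Φ(z_β) = Φ(-1.544) ≈ 0.061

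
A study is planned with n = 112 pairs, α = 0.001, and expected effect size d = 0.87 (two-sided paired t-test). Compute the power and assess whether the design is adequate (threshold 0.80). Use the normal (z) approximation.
Power ≈ 1.00; the study is adequately powered (power ≥ 0.80)

Power calculation (paired t-test, normal approximation):
z_β = d · √n - z_{α/2}
z_β = 0.87 · √112 - 3.291
z_β = 0.87 · 10.583 - 3.291
z_β = 5.917

Power = Φ(z_β) = Φ(5.917) ≈ 1.000

Effect size d = 0.87 is large by Cohen's convention (0.2/0.5/0.8).

Threshold: power ≥ 0.80 is conventionally adequate.
Power ≈ 1.00 → the study is adequately powered (power ≥ 0.80).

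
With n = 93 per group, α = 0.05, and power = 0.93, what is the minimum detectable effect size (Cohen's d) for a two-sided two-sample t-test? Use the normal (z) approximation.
d ≈ 0.50

Minimum detectable effect (two-sample t-test, normal approximation):
d = (z_{α/2} + z_β) / √(n/2)
d = (1.960 + 1.476) / √(93/2)
d = 3.436 / 6.819
d ≈ 0.50

By Cohen's convention (0.2 small / 0.5 medium / 0.8 large): medium effect.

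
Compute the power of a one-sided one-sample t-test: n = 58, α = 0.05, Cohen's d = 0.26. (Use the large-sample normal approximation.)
Power ≈ 0.63

Power calculation (one-sample t-test, normal approximation):
z_β = d · √n - z_α
z_β = 0.26 · √58 - 1.645
z_β = 0.26 · 7.616 - 1.645
z_β = 0.335

Power = Φ(z_β) = Φ(0.335) ≈ 0.631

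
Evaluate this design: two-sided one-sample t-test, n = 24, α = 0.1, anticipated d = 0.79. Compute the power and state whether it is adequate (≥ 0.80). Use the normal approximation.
Power ≈ 0.99; the study is adequately powered (power ≥ 0.80)

Power calculation (one-sample t-test, normal approximation):
z_β = d · √n - z_{α/2}
z_β = 0.79 · √24 - 1.645
z_β = 0.79 · 4.899 - 1.645
z_β = 2.225

Power = Φ(z_β) = Φ(2.225) ≈ 0.987

Effect size d = 0.79 is medium by Cohen's convention (0.2/0.5/0.8).

Threshold: power ≥ 0.80 is conventionally adequate.
Power ≈ 0.99 → the study is adequately powered (power ≥ 0.80).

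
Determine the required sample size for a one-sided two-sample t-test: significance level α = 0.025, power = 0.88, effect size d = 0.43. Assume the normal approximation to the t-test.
n = 107 per group

Sample size formula (two-sample t-test, normal approximation):
n = 2 · ((z_α + z_β) / d)²

z_α = 1.960 (for α = 0.025, one-sided)
z_β = 1.175 (for power = 0.88)
d = 0.43

n = 2 · ((1.960 + 1.175) / 0.43)²
n = 2 · (7.291)²
n ≈ 106.32
Round up to the next whole number: n = 107 per group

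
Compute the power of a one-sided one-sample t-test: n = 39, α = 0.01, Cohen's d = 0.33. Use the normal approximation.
Power ≈ 0.40

Power calculation (one-sample t-test, normal approximation):
z_β = d · √n - z_α
z_β = 0.33 · √39 - 2.326
z_β = 0.33 · 6.245 - 2.326
z_β = -0.265

Power = Φ(z_β) = Φ(-0.265) ≈ 0.395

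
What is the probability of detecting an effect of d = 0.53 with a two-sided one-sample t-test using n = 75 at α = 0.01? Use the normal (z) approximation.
Power ≈ 0.98

Power calculation (one-sample t-test, normal approximation):
z_β = d · √n - z_{α/2}
z_β = 0.53 · √75 - 2.576
z_β = 0.53 · 8.660 - 2.576
z_β = 2.014

Power = Φ(z_β) = Φ(2.014) ≈ 0.978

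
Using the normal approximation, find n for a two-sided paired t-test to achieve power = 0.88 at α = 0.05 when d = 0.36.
n = 76 pairs

Sample size formula (paired t-test, normal approximation):
n = ((z_{α/2} + z_β) / d)²

z_{α/2} = 1.960 (for α = 0.05, two-sided)
z_β = 1.175 (for power = 0.88)
d = 0.36

n = ((1.960 + 1.175) / 0.36)²
n = (8.708)²
n ≈ 75.83
Round up to the next whole number: n = 76 pairs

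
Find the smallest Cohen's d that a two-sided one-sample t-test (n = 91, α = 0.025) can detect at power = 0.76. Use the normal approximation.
d ≈ 0.31

Minimum detectable effect (one-sample t-test, normal approximation):
d = (z_{α/2} + z_β) / √n
d = (2.241 + 0.706) / √91
d = 2.948 / 9.539
d ≈ 0.31

By Cohen's convention (0.2 small / 0.5 medium / 0.8 large): small effect.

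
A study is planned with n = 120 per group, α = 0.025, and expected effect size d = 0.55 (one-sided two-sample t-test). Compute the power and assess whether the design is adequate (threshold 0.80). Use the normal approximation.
Power ≈ 0.99; the study is adequately powered (power ≥ 0.80)

Power calculation (two-sample t-test, normal approximation):
z_β = d · √(n/2) - z_α
z_β = 0.55 · √(120/2) - 1.960
z_β = 0.55 · 7.746 - 1.960
z_β = 2.300

Power = Φ(z_β) = Φ(2.300) ≈ 0.989

Effect size d = 0.55 is medium by Cohen's convention (0.2/0.5/0.8).

Threshold: power ≥ 0.80 is conventionally adequate.
Power ≈ 0.99 → the study is adequately powered (power ≥ 0.80).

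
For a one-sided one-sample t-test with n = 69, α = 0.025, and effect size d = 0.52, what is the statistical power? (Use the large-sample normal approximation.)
Power ≈ 0.99

Power calculation (one-sample t-test, normal approximation):
z_β = d · √n - z_α
z_β = 0.52 · √69 - 1.960
z_β = 0.52 · 8.307 - 1.960
z_β = 2.359

Power = Φ(z_β) = Φ(2.359) ≈ 0.991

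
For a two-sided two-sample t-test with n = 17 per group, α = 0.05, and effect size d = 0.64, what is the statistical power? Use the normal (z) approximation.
Power ≈ 0.46

Power calculation (two-sample t-test, normal approximation):
z_β = d · √(n/2) - z_{α/2}
z_β = 0.64 · √(17/2) - 1.960
z_β = 0.64 · 2.915 - 1.960
z_β = -0.094

Power = Φ(z_β) = Φ(-0.094) ≈ 0.463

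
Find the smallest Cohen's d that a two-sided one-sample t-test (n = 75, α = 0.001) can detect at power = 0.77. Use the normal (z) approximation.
d ≈ 0.47

Minimum detectable effect (one-sample t-test, normal approximation):
d = (z_{α/2} + z_β) / √n
d = (3.291 + 0.739) / √75
d = 4.029 / 8.660
d ≈ 0.47

By Cohen's convention (0.2 small / 0.5 medium / 0.8 large): small effect.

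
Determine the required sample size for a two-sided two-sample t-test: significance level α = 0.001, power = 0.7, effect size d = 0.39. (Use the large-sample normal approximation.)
n = 192 per group

Sample size formula (two-sample t-test, normal approximation):
n = 2 · ((z_{α/2} + z_β) / d)²

z_{α/2} = 3.291 (for α = 0.001, two-sided)
z_β = 0.524 (for power = 0.7)
d = 0.39

n = 2 · ((3.291 + 0.524) / 0.39)²
n = 2 · (9.782)²
n ≈ 191.38
Round up to the next whole number: n = 192 per group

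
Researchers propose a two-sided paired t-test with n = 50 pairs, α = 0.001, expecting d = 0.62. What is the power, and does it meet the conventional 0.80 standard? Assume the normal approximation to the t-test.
Power ≈ 0.86; the study is adequately powered (power ≥ 0.80)

Power calculation (paired t-test, normal approximation):
z_β = d · √n - z_{α/2}
z_β = 0.62 · √50 - 3.291
z_β = 0.62 · 7.071 - 3.291
z_β = 1.094

Power = Φ(z_β) = Φ(1.094) ≈ 0.863

Effect size d = 0.62 is medium by Cohen's convention (0.2/0.5/0.8).

Threshold: power ≥ 0.80 is conventionally adequate.
Power ≈ 0.86 → the study is adequately powered (power ≥ 0.80).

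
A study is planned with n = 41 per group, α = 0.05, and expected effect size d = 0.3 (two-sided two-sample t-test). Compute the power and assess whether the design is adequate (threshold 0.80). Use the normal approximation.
Power ≈ 0.27; the study is underpowered (power < 0.80)

Power calculation (two-sample t-test, normal approximation):
z_β = d · √(n/2) - z_{α/2}
z_β = 0.3 · √(41/2) - 1.960
z_β = 0.3 · 4.528 - 1.960
z_β = -0.602

Power = Φ(z_β) = Φ(-0.602) ≈ 0.274

Effect size d = 0.3 is small by Cohen's convention (0.2/0.5/0.8).

Threshold: power ≥ 0.80 is conventionally adequate.
Power ≈ 0.27 → the study is underpowered (power < 0.80).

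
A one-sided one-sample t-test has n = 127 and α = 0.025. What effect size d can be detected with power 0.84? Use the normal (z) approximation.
d ≈ 0.26

Minimum detectable effect (one-sample t-test, normal approximation):
d = (z_α + z_β) / √n
d = (1.960 + 0.994) / √127
d = 2.954 / 11.269
d ≈ 0.26

By Cohen's convention (0.2 small / 0.5 medium / 0.8 large): small effect.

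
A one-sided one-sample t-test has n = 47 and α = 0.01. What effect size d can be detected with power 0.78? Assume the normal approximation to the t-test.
d ≈ 0.45

Minimum detectable effect (one-sample t-test, normal approximation):
d = (z_α + z_β) / √n
d = (2.326 + 0.772) / √47
d = 3.099 / 6.856
d ≈ 0.45

By Cohen's convention (0.2 small / 0.5 medium / 0.8 large): small effect.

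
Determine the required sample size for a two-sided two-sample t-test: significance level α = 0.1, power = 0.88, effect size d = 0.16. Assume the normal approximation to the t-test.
n = 622 per group

Sample size formula (two-sample t-test, normal approximation):
n = 2 · ((z_{α/2} + z_β) / d)²

z_{α/2} = 1.645 (for α = 0.1, two-sided)
z_β = 1.175 (for power = 0.88)
d = 0.16

n = 2 · ((1.645 + 1.175) / 0.16)²
n = 2 · (17.625)²
n ≈ 621.28
Round up to the next whole number: n = 622 per group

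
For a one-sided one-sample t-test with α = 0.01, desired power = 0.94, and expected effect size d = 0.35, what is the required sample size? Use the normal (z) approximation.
n = 123

Sample size formula (one-sample t-test, normal approximation):
n = ((z_α + z_β) / d)²

z_α = 2.326 (for α = 0.01, one-sided)
z_β = 1.555 (for power = 0.94)
d = 0.35

n = ((2.326 + 1.555) / 0.35)²
n = (11.089)²
n ≈ 122.97
Round up to the next whole number: n = 123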